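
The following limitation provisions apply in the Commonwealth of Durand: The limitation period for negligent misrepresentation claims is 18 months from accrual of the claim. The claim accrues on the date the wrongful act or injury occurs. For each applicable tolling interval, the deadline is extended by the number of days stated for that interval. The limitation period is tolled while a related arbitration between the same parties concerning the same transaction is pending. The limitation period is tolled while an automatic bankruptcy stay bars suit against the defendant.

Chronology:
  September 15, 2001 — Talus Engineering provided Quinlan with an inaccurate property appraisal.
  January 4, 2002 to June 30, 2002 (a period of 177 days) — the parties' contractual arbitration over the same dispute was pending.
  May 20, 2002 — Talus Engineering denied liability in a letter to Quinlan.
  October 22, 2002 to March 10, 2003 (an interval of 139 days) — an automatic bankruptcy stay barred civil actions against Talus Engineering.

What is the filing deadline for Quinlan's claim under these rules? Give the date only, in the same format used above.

January 25, 2004

The claim accrued on September 15, 2001, the date of the act.
Adding the 18 months base period to September 15, 2001 gives a deadline of March 15, 2003, before any tolling.
The pending related arbitration from January 4, 2002 to June 30, 2002 tolled the period for 177 days, extending the deadline to September 8, 2003.
Because the automatic bankruptcy stay ran from October 22, 2002 to March 10, 2003, the deadline is extended by 139 days to January 25, 2004.
Nothing else in the chronology tolls or restarts the period.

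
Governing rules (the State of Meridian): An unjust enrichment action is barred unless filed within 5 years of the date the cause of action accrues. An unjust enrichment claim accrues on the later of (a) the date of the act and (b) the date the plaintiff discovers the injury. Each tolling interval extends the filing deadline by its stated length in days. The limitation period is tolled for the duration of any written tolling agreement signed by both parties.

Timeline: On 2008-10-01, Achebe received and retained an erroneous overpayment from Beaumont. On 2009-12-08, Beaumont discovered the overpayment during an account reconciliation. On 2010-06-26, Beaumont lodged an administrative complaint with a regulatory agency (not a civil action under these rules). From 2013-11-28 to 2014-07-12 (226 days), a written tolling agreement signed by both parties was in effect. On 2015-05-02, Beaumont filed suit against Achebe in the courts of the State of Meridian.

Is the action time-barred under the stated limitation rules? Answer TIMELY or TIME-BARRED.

TIMELY

Taking the later of the act (2008-10-01) and discovery (2009-12-08), the claim accrued on 2009-12-08.
5 years from 2009-12-08 is 2014-12-08.
Because the written tolling agreement ran from 2013-11-28 to 2014-07-12, the deadline is extended by 226 days to 2015-07-22.
The other events in the timeline have no effect on the limitation period under the stated rules.
Beaumont filed on 2015-05-02, before the 2015-07-22 deadline, so the action is timely.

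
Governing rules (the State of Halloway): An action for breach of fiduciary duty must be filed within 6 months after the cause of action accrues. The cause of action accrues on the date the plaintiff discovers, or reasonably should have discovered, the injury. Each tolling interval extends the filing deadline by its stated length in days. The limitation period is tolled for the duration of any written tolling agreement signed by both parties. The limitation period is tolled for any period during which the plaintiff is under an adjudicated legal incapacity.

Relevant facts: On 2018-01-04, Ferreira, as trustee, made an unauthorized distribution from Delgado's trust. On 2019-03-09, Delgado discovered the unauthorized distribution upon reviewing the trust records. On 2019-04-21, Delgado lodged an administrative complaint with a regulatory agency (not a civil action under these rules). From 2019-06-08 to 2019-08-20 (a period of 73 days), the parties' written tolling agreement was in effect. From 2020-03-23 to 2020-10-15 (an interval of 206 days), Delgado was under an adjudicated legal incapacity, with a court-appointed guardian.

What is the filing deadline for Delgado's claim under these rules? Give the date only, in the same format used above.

2019-11-21

Accrual is tied to discovery, so the period began on 2019-03-09 rather than on 2018-01-04 when the act occurred.
The untolled deadline — 6 months after 2019-03-09 — is 2019-09-09.
The period was tolled for 73 days by the written tolling agreement (2019-06-08 to 2019-08-20), pushing the deadline to 2019-11-21.
The plaintiff's legal incapacity from 2020-03-23 to 2020-10-15 began after the period had already run on 2019-11-21, so it has no tolling effect.
Nothing else in the chronology tolls or restarts the period.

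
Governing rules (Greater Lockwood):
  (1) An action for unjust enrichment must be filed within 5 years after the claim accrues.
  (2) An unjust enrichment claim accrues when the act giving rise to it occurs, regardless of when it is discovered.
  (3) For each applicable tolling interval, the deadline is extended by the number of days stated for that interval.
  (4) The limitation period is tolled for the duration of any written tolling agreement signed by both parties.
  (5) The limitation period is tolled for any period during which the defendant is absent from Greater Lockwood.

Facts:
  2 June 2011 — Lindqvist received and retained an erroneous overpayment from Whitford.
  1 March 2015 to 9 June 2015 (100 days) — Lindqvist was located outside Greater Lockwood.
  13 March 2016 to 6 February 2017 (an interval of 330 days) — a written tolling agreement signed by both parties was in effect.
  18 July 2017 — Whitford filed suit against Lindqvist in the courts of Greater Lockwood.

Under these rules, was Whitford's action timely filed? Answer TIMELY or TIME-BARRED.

The limitation period began to run on 2 June 2011.
The untolled deadline — 5 years after 2 June 2011 — is 2 June 2016.
The period was tolled for 100 days by the defendant's absence from the jurisdiction (1 March 2015 to 9 June 2015), pushing the deadline to 10 September 2016.
The period was tolled for 330 days by the written tolling agreement (13 March 2016 to 6 February 2017), pushing the deadline to 6 August 2017.
Whitford filed on 18 July 2017, before the 6 August 2017 deadline, so the action is timely.

TIMELY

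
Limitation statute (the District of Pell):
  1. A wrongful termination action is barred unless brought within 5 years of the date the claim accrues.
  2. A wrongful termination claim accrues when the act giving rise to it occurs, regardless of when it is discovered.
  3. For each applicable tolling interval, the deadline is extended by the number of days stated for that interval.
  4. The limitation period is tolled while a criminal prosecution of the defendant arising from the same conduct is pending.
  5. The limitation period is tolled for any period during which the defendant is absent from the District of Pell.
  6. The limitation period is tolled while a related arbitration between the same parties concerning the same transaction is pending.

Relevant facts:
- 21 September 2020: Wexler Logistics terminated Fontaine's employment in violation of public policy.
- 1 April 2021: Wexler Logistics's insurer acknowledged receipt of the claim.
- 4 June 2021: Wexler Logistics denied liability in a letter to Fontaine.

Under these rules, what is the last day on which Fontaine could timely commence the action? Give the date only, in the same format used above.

21 September 2025

The limitation period began to run on 21 September 2020.
The untolled deadline — 5 years after 21 September 2020 — is 21 September 2025.
None of the other events listed affects the running of the period under the stated rules.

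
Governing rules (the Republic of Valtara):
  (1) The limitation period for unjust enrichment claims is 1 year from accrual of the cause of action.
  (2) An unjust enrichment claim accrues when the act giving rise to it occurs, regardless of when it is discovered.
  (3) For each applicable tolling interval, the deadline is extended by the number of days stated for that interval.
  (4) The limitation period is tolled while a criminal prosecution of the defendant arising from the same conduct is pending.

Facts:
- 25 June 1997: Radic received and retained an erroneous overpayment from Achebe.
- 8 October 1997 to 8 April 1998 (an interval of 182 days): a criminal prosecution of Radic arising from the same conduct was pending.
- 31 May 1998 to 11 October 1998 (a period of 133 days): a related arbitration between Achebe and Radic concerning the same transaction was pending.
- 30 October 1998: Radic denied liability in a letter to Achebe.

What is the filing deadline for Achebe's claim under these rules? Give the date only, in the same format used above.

The limitation period began to run on 25 June 1997.
Adding the 1 year base period to 25 June 1997 gives a deadline of 25 June 1998, before any tolling.
The pending criminal prosecution from 8 October 1997 to 8 April 1998 tolled the period for 182 days, extending the deadline to 24 December 1998.
The pending related arbitration from 31 May 1998 to 11 October 1998 does not toll the period, because no stated rule makes a pending arbitration a tolling event.
Nothing else in the chronology tolls or restarts the period.

24 December 1998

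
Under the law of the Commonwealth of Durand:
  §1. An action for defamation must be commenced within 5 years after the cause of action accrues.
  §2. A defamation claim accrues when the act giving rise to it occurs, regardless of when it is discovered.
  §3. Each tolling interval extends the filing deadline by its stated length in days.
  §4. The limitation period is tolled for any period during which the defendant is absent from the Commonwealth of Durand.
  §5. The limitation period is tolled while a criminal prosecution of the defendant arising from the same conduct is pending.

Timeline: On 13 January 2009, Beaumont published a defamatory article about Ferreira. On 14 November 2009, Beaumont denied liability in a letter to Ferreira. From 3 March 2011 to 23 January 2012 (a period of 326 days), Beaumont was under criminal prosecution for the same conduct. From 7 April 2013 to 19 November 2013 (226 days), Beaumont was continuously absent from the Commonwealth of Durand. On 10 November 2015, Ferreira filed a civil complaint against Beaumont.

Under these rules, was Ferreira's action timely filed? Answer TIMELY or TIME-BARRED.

TIME-BARRED

The cause of action accrued on 13 January 2009, the date of the act.
Adding the 5 years base period to 13 January 2009 gives a deadline of 13 January 2014, before any tolling.
Because the pending criminal prosecution ran from 3 March 2011 to 23 January 2012, the deadline is extended by 326 days to 5 December 2014.
The defendant's absence from the jurisdiction from 7 April 2013 to 19 November 2013 tolled the period for 226 days, extending the deadline to 19 July 2015.
The other events in the timeline have no effect on the limitation period under the stated rules.
Filing on 10 November 2015 missed the 19 July 2015 deadline — the action is time-barred.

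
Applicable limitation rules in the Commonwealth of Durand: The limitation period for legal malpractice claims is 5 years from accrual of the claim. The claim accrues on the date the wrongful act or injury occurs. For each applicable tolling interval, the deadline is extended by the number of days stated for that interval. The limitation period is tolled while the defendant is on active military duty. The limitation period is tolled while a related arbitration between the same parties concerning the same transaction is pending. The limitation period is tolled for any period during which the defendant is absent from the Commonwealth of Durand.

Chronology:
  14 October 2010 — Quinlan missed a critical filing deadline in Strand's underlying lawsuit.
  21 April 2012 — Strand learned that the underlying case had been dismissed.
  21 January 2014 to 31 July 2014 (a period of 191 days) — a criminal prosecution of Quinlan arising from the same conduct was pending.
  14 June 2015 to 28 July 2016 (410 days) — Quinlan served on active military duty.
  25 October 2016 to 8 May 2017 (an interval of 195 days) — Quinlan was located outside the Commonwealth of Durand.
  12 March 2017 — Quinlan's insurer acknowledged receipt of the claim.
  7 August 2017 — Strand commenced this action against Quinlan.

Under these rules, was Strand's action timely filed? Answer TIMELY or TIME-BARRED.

Because the rule ties accrual to occurrence, the claim accrued on 14 October 2010, not on the 21 April 2012 discovery date.
Adding the 5 years base period to 14 October 2010 gives a deadline of 14 October 2015, before any tolling.
The defendant's active military service from 14 June 2015 to 28 July 2016 tolled the period for 410 days, extending the deadline to 27 November 2016.
Because the defendant's absence from the jurisdiction ran from 25 October 2016 to 8 May 2017, the deadline is extended by 195 days to 10 June 2017.
No stated provision tolls the period for a criminal prosecution, so the interval from 21 January 2014 to 31 July 2014 has no effect on the deadline.
Nothing else in the chronology tolls or restarts the period.
Filing on 7 August 2017 missed the 10 June 2017 deadline — the action is time-barred.

TIME-BARRED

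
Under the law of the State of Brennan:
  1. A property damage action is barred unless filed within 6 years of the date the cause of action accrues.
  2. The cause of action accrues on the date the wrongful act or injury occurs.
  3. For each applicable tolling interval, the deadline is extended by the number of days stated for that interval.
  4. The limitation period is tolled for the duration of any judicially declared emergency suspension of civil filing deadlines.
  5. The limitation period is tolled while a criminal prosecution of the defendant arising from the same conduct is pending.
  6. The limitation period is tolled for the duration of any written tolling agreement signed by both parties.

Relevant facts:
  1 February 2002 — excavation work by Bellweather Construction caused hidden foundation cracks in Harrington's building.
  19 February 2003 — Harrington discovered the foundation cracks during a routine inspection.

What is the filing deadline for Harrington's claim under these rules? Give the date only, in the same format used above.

1 February 2008

The claim accrued on 1 February 2002, when the wrongful act occurred; under the stated occurrence rule the 19 February 2003 discovery does not delay accrual.
6 years from 1 February 2002 is 1 February 2008.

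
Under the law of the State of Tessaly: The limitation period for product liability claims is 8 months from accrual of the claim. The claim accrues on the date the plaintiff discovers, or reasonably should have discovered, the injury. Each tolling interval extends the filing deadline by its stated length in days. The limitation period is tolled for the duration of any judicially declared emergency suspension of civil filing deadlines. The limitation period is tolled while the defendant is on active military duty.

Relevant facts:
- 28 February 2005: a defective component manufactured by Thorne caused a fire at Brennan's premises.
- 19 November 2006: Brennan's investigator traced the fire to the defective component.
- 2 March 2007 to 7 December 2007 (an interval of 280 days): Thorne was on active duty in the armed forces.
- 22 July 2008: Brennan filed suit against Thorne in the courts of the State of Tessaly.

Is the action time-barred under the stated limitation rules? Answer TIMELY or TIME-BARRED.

The claim did not accrue until Brennan discovered the injury on 19 November 2006; the 28 February 2005 act date does not start the clock under the stated rule.
The untolled deadline — 8 months after 19 November 2006 — is 19 July 2007.
The defendant's active military service from 2 March 2007 to 7 December 2007 tolled the period for 280 days, extending the deadline to 24 April 2008.
Filing on 22 July 2008 missed the 24 April 2008 deadline — the action is time-barred.

TIME-BARRED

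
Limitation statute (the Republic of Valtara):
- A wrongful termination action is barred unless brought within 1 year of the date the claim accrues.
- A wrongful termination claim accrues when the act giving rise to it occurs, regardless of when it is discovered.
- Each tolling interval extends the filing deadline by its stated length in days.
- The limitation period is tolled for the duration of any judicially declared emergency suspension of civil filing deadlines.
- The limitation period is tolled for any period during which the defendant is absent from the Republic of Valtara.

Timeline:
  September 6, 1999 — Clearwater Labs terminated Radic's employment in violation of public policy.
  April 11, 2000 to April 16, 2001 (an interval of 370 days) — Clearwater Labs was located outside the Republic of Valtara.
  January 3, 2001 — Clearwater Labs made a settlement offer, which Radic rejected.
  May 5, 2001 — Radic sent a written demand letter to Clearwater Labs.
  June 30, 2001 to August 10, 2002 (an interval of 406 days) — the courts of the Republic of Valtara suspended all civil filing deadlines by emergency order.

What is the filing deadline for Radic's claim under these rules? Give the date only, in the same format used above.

The limitation period began to run on September 6, 1999.
Adding the 1 year base period to September 6, 1999 gives a deadline of September 6, 2000, before any tolling.
The defendant's absence from the jurisdiction from April 11, 2000 to April 16, 2001 tolled the period for 370 days, extending the deadline to September 11, 2001.
Because the emergency suspension of filing deadlines ran from June 30, 2001 to August 10, 2002, the deadline is extended by 406 days to October 22, 2002.
The other events in the timeline have no effect on the limitation period under the stated rules.

October 22, 2002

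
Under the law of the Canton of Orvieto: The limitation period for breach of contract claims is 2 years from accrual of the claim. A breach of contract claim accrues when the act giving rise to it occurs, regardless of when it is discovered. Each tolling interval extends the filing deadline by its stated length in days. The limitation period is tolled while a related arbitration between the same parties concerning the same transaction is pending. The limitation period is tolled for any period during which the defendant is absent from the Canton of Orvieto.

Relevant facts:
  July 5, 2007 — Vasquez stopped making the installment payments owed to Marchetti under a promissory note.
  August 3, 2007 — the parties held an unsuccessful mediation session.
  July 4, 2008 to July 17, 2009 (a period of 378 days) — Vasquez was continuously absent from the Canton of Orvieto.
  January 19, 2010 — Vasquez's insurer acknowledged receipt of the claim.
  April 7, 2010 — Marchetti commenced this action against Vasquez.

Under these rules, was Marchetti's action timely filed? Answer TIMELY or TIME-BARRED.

TIMELY

The claim accrued on July 5, 2007, the date of the act.
The untolled deadline — 2 years after July 5, 2007 — is July 5, 2009.
Because the defendant's absence from the jurisdiction ran from July 4, 2008 to July 17, 2009, the deadline is extended by 378 days to July 18, 2010.
Nothing else in the chronology tolls or restarts the period.
The April 7, 2010 filing precedes the July 18, 2010 deadline; the claim is timely.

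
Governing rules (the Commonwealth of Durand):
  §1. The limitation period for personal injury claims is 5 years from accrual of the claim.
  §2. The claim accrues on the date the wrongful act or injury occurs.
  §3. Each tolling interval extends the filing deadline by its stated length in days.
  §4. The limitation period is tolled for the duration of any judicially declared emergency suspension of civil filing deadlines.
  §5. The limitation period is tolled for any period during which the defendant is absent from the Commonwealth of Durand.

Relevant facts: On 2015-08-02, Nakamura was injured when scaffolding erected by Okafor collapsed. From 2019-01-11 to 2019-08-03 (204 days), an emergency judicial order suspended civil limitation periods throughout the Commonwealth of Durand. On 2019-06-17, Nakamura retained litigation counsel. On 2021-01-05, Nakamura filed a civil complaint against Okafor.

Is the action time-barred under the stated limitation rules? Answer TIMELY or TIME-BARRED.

The claim accrued on 2015-08-02, the date of the act.
The untolled deadline — 5 years after 2015-08-02 — is 2020-08-02.
Because the emergency suspension of filing deadlines ran from 2019-01-11 to 2019-08-03, the deadline is extended by 204 days to 2021-02-22.
None of the other events listed affects the running of the period under the stated rules.
Filing on 2021-01-05 beat the 2021-02-22 deadline — the action is timely.

TIMELY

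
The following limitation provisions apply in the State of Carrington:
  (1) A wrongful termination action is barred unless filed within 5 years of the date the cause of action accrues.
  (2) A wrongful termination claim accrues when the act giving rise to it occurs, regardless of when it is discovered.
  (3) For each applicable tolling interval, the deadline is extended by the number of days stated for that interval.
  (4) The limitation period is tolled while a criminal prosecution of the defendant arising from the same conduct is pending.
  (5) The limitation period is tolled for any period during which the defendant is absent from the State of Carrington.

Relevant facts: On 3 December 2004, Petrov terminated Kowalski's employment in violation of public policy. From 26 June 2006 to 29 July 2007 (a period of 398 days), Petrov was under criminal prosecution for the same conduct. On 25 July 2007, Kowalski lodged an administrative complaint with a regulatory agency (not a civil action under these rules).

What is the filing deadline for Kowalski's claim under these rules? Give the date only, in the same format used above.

The claim accrued on 3 December 2004, when the wrongful act occurred.
The untolled deadline — 5 years after 3 December 2004 — is 3 December 2009.
The period was tolled for 398 days by the pending criminal prosecution (26 June 2006 to 29 July 2007), pushing the deadline to 5 January 2011.
The other events in the timeline have no effect on the limitation period under the stated rules.

5 January 2011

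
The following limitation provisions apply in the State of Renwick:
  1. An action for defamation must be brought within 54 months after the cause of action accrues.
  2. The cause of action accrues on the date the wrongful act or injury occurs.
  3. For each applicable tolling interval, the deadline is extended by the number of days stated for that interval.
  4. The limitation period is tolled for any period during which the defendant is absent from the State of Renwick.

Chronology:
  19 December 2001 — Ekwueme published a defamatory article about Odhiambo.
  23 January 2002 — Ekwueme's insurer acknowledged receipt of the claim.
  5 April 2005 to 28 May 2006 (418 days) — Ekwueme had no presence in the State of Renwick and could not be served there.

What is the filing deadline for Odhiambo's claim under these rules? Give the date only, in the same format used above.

11 August 2007

The cause of action accrued on 19 December 2001, the date of the act.
Adding the 54 months base period to 19 December 2001 gives a deadline of 19 June 2006, before any tolling.
Because the defendant's absence from the jurisdiction ran from 5 April 2005 to 28 May 2006, the deadline is extended by 418 days to 11 August 2007.
None of the other events listed affects the running of the period under the stated rules.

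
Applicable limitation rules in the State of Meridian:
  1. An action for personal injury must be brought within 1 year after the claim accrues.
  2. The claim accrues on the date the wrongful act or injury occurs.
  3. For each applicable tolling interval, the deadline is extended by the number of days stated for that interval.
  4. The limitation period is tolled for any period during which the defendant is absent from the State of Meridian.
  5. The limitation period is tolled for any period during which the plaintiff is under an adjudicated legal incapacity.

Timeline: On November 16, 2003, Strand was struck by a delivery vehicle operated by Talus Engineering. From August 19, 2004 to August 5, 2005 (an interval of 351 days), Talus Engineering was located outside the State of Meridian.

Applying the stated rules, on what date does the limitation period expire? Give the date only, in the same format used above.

The limitation period began to run on November 16, 2003.
Adding the 1 year base period to November 16, 2003 gives a deadline of November 16, 2004, before any tolling.
Because the defendant's absence from the jurisdiction ran from August 19, 2004 to August 5, 2005, the deadline is extended by 351 days to November 2, 2005.

November 2, 2005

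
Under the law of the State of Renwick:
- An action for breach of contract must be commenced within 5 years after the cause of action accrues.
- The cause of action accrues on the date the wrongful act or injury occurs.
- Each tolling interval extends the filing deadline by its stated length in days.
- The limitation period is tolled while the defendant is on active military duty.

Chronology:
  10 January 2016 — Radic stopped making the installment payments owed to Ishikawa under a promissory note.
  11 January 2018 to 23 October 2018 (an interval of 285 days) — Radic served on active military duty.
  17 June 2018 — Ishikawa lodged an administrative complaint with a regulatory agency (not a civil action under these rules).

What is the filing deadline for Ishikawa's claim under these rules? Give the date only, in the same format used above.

The limitation period began to run on 10 January 2016.
Adding the 5 years base period to 10 January 2016 gives a deadline of 10 January 2021, before any tolling.
The defendant's active military service from 11 January 2018 to 23 October 2018 tolled the period for 285 days, extending the deadline to 22 October 2021.
Nothing else in the chronology tolls or restarts the period.

22 October 2021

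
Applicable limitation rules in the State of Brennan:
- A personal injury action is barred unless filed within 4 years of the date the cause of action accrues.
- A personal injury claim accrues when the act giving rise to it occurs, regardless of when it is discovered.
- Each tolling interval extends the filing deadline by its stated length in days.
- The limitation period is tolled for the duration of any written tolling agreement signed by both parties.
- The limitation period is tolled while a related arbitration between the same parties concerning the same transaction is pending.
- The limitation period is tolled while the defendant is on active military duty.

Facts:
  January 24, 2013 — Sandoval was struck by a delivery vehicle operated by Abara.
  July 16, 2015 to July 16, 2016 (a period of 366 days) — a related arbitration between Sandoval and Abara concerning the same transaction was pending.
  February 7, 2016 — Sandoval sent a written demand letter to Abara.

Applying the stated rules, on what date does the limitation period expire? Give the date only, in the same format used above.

January 25, 2018

The claim accrued on January 24, 2013, when the wrongful act occurred.
The untolled deadline — 4 years after January 24, 2013 — is January 24, 2017.
The period was tolled for 366 days by the pending related arbitration (July 16, 2015 to July 16, 2016), pushing the deadline to January 25, 2018.
The other events in the timeline have no effect on the limitation period under the stated rules.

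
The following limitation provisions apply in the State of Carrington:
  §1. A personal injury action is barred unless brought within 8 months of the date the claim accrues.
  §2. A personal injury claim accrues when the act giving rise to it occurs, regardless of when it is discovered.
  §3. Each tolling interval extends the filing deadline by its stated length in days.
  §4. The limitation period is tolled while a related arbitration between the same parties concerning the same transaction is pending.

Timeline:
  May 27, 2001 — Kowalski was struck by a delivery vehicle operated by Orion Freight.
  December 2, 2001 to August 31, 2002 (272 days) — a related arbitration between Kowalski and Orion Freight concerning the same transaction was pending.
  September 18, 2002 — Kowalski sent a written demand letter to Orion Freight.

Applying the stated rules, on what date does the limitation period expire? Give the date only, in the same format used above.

The limitation period began to run on May 27, 2001.
8 months from May 27, 2001 is January 27, 2002.
The pending related arbitration from December 2, 2001 to August 31, 2002 tolled the period for 272 days, extending the deadline to October 26, 2002.
None of the other events listed affects the running of the period under the stated rules.

October 26, 2002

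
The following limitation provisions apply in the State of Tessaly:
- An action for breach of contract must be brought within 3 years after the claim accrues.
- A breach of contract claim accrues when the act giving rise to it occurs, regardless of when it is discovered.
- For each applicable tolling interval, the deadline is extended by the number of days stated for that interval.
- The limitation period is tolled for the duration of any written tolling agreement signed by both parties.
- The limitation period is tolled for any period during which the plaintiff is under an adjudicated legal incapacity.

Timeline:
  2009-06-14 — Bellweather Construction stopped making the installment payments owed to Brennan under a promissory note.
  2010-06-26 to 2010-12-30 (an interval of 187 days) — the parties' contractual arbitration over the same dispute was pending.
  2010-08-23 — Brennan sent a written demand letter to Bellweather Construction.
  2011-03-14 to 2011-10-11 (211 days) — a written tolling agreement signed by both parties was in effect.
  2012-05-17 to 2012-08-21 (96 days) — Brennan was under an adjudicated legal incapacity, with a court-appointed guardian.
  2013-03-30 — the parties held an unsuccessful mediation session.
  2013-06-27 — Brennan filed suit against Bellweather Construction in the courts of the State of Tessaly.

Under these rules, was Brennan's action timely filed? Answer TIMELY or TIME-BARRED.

TIME-BARRED

The limitation period began to run on 2009-06-14.
The untolled deadline — 3 years after 2009-06-14 — is 2012-06-14.
The period was tolled for 211 days by the written tolling agreement (2011-03-14 to 2011-10-11), pushing the deadline to 2013-01-11.
The period was tolled for 96 days by the plaintiff's legal incapacity (2012-05-17 to 2012-08-21), pushing the deadline to 2013-04-17.
The pending related arbitration from 2010-06-26 to 2010-12-30 does not toll the period, because no stated rule makes a pending arbitration a tolling event.
The other events in the timeline have no effect on the limitation period under the stated rules.
Filing on 2013-06-27 missed the 2013-04-17 deadline — the action is time-barred.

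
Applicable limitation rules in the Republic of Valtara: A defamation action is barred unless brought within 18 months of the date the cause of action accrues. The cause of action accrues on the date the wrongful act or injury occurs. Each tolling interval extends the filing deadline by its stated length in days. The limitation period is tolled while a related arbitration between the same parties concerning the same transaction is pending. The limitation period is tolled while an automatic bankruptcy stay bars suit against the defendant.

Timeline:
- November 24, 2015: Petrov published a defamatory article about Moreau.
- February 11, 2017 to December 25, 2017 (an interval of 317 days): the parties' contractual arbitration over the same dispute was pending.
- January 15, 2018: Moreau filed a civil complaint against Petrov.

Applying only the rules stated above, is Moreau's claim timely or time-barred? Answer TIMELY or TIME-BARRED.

TIMELY

The cause of action accrued on November 24, 2015, the date of the act.
Adding the 18 months base period to November 24, 2015 gives a deadline of May 24, 2017, before any tolling.
The pending related arbitration from February 11, 2017 to December 25, 2017 tolled the period for 317 days, extending the deadline to April 6, 2018.
The January 15, 2018 filing precedes the April 6, 2018 deadline; the claim is timely.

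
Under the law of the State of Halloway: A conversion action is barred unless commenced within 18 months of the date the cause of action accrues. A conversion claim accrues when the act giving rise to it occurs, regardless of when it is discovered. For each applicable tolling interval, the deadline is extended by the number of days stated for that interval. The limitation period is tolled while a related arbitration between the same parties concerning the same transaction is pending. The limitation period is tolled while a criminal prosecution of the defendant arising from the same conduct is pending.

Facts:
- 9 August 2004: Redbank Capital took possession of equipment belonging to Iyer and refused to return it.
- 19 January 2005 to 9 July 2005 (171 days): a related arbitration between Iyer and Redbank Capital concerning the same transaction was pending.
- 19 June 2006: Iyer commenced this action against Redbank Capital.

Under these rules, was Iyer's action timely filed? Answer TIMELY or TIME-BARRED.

The limitation period began to run on 9 August 2004.
Adding the 18 months base period to 9 August 2004 gives a deadline of 9 February 2006, before any tolling.
The pending related arbitration from 19 January 2005 to 9 July 2005 tolled the period for 171 days, extending the deadline to 30 July 2006.
Filing on 19 June 2006 beat the 30 July 2006 deadline — the action is timely.

TIMELY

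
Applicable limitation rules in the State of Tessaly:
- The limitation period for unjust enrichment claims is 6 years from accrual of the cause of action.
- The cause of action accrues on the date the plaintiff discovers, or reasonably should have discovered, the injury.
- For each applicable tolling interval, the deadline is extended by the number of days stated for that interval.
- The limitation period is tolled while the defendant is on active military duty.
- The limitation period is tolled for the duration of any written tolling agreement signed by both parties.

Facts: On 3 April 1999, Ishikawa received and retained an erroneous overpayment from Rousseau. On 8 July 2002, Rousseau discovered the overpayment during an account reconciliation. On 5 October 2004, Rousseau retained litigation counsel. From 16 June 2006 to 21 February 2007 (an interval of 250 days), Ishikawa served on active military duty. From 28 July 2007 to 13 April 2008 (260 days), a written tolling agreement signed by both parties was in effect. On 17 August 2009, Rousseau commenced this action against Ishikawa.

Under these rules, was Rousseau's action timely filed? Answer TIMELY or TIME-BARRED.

TIMELY

The claim did not accrue until Rousseau discovered the injury on 8 July 2002; the 3 April 1999 act date does not start the clock under the stated rule.
The untolled deadline — 6 years after 8 July 2002 — is 8 July 2008.
The period was tolled for 250 days by the defendant's active military service (16 June 2006 to 21 February 2007), pushing the deadline to 15 March 2009.
The written tolling agreement from 28 July 2007 to 13 April 2008 tolled the period for 260 days, extending the deadline to 30 November 2009.
None of the other events listed affects the running of the period under the stated rules.
The 17 August 2009 filing precedes the 30 November 2009 deadline; the claim is timely.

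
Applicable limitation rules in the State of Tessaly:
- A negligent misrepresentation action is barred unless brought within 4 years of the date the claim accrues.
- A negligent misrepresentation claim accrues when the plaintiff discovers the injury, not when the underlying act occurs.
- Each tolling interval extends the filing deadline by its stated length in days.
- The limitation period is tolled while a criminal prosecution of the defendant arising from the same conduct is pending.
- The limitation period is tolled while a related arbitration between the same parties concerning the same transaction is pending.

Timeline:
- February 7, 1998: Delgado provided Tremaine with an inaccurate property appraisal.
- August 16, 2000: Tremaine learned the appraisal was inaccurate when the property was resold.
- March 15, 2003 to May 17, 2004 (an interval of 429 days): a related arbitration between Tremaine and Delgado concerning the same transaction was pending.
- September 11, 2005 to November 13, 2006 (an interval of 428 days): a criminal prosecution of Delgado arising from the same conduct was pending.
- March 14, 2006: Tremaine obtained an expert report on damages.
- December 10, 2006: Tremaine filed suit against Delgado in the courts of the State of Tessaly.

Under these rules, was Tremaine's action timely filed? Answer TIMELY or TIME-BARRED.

The claim did not accrue until Tremaine discovered the injury on August 16, 2000; the February 7, 1998 act date does not start the clock under the stated rule.
Adding the 4 years base period to August 16, 2000 gives a deadline of August 16, 2004, before any tolling.
Because the pending related arbitration ran from March 15, 2003 to May 17, 2004, the deadline is extended by 429 days to October 19, 2005.
The pending criminal prosecution from September 11, 2005 to November 13, 2006 tolled the period for 428 days, extending the deadline to December 21, 2006.
The other events in the timeline have no effect on the limitation period under the stated rules.
The December 10, 2006 filing precedes the December 21, 2006 deadline; the claim is timely.

TIMELY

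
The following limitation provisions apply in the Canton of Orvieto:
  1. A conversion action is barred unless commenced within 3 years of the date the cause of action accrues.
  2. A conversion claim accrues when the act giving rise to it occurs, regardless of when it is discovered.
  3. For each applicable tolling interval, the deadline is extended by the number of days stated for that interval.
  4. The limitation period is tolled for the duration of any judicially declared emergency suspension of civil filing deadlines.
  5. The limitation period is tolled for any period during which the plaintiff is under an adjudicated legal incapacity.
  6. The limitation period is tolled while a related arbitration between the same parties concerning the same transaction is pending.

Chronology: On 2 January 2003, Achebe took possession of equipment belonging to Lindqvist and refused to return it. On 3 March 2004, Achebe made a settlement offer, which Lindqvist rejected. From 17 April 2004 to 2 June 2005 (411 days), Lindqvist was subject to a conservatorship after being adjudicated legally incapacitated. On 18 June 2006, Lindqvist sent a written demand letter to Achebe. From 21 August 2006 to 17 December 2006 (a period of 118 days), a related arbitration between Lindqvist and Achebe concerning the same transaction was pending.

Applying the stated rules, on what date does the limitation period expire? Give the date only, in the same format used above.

15 June 2007

The claim accrued on 2 January 2003, when the wrongful act occurred.
The untolled deadline — 3 years after 2 January 2003 — is 2 January 2006.
The period was tolled for 411 days by the plaintiff's legal incapacity (17 April 2004 to 2 June 2005), pushing the deadline to 17 February 2007.
The pending related arbitration from 21 August 2006 to 17 December 2006 tolled the period for 118 days, extending the deadline to 15 June 2007.
None of the other events listed affects the running of the period under the stated rules.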